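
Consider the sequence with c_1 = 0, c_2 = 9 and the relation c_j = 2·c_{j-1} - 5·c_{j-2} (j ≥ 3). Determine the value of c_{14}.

Step forward from the initial values:
c_3 = 18, c_4 = -9, c_5 = -108, …, c_{11} = -14022, c_{12} = -11889, c_{13} = 46332, c_{14} = 152109.

152109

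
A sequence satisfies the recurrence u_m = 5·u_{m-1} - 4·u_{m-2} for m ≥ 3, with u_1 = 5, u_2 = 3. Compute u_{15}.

u_3 = -5, u_4 = -37, u_5 = -165, …, u_{12} = -2796197, u_{13} = -11184805, u_{14} = -44739237, u_{15} = -178956965.
(Characteristic roots are 4 and 1.)

-178956965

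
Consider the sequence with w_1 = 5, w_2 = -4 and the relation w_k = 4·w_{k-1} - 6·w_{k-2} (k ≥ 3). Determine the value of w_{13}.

w_3 = -46, w_4 = -160, w_5 = -364, …, w_{10} = 32960, w_{11} = 48416, w_{12} = -4096, w_{13} = -306880.

-306880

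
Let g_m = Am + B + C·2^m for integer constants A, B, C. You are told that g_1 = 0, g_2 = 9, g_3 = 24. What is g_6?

201

Plug in m = 1, 2, 3: A + B + 2C = 0; 2A + B + 4C = 9; 3A + B + 8C = 24.
Subtracting the first from the second: A + 2C = 9.
Subtracting the second from the third: A + 4C = 15.
Solving: C = 3, A = 3, then B = -9.
So g_m = 3·m + (-9) + 3·2^m; at m=6 this is 201.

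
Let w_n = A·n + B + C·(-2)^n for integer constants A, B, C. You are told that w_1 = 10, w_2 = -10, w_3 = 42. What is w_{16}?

Write the equations: A + B - 2C = 10; 2A + B + 4C = -10; 3A + B - 8C = 42.
Subtracting the first from the second: A + 6C = -20.
Subtracting the second from the third: A - 12C = 52.
Solving: C = -4, A = 4, then B = -2.
Therefore w_{16} = 64 + (-2) + (-4)·65536 = -262082.

-262082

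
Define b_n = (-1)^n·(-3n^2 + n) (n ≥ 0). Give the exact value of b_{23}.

1564

(-1)^23 = -1; -3n^2 + n at n=23 is -1564; so b_{23} = 1564.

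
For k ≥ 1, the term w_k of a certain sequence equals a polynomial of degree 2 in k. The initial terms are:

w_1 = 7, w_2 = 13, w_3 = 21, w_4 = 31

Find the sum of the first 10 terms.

580

1st diffs: 6, 8, 10.
2nd diffs: 2, 2 (constant).
Newton forward-difference form: w_k = 7 + 6·C(k-1,1) + 2·C(k-1,2).
Continuing: …, 43, 57, 73, 91, …, w_{10} = 133.
Summing k = 1..10 (10 terms) gives 580.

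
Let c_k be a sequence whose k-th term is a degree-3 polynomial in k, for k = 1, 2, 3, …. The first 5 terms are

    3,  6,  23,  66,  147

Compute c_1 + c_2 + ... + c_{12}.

9254

1st diffs: 3, 17, 43, 81.
2nd diffs: 14, 26, 38.
3rd diffs: 12, 12 (constant).
Newton forward-difference form: c_k = 3 + 3·C(k-1,1) + 14·C(k-1,2) + 12·C(k-1,3).
Continuing: …, 278, 471, 738, 1091, …, c_{12} = 2786.
Summing k = 1..12 (12 terms) gives 9254.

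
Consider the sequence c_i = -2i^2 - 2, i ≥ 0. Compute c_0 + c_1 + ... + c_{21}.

-6666

Over i = 0..21: Σi = 231, Σi² = 3311.
Total = (-2)·3311 + (-2)·22 = -6666.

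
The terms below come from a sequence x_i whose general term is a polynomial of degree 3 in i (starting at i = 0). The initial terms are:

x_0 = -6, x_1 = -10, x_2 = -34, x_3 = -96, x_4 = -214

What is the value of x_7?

1st diffs: -4, -24, -62, -118.
2nd diffs: -20, -38, -56.
3rd diffs: -18, -18 (constant).
Newton forward-difference form: x_i = -6 + (-4)·C(i,1) + (-20)·C(i,2) + (-18)·C(i,3).
At i = 7: i = 7, so x_7 = -6 - 28 - 420 - 630 = -1084.

-1084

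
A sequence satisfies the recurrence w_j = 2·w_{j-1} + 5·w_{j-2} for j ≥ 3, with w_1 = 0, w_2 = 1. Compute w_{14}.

Iterate the recurrence:
w_3 = 2  w_4 = 9  w_5 = 28  …  w_{11} = 48682  w_{12} = 167969  w_{13} = 579348  w_{14} = 1998541.

1998541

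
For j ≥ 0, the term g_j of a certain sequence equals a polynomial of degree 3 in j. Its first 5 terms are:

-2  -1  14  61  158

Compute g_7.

929

1st diffs: 1, 15, 47, 97.
2nd diffs: 14, 32, 50.
3rd diffs: 18, 18 (constant).
So g_j = 3j^3 - 2j^2 - 2.
Evaluating at j = 7 gives g_7 = 929.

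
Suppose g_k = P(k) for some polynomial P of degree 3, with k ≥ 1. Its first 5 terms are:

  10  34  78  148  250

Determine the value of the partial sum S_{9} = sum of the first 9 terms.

3390

1st diffs: 24, 44, 70, 102.
2nd diffs: 20, 26, 32.
3rd diffs: 6, 6 (constant).
Newton forward-difference form: g_k = 10 + 24·C(k-1,1) + 20·C(k-1,2) + 6·C(k-1,3).
Continuing: 390, 574, 808, 1098.
Summing k = 1..9 (9 terms) gives 3390.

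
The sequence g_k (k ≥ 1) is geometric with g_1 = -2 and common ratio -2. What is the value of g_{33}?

-8589934592

g_k = (-2)·(-2)^(k-1).
g_{33} = (-2)·(-2)^32 = -8589934592.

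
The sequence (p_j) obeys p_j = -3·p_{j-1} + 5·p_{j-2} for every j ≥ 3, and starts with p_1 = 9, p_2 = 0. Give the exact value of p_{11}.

3344670

Iterate the recurrence:
p_3 = 45; p_4 = -135; p_5 = 630; p_6 = -2565; p_7 = 10845; p_8 = -45360; p_9 = 190305; p_{10} = -797715; p_{11} = 3344670.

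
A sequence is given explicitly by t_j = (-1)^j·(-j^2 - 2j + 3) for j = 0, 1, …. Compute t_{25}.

672

(-1)^25 = -1; -j^2 - 2j + 3 at j=25 is -672; so t_{25} = 672.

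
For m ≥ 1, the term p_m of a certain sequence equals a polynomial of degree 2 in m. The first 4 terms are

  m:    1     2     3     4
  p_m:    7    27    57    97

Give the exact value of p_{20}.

1st diffs: 20, 30, 40.
2nd diffs: 10, 10 (constant).
Newton forward-difference form: p_m = 7 + 20·C(m-1,1) + 10·C(m-1,2).
At m = 20: m-1 = 19, so p_{20} = 7 + 380 + 1710 = 2097.

2097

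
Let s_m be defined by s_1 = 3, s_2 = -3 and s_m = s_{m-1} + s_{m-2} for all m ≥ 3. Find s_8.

-15

Compute successive terms:
s_3 = 0, s_4 = -3, s_5 = -3, s_6 = -6, s_7 = -9, s_8 = -15.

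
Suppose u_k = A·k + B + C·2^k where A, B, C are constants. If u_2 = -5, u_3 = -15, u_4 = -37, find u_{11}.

The three given values yield: 2A + B + 4C = -5; 3A + B + 8C = -15; 4A + B + 16C = -37.
Subtracting the first from the second: A + 4C = -10.
Subtracting the second from the third: A + 8C = -22.
Solving: C = -3, A = 2, then B = 3.
Therefore u_{11} = 22 + 3 + (-3)·2048 = -6119.

-6119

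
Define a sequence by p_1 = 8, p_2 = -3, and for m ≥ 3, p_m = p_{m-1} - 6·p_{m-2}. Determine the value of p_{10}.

26967

Applying the relation repeatedly:
p_3 = -51  p_4 = -33  p_5 = 273  p_6 = 471  p_7 = -1167  p_8 = -3993  p_9 = 3009  p_{10} = 26967.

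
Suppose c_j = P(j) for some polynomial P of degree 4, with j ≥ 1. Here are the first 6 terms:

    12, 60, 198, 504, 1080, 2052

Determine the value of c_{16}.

1st diffs: 48, 138, 306, 576, 972.
2nd diffs: 90, 168, 270, 396.
3rd diffs: 78, 102, 126.
4th diffs: 24, 24 (constant).
Newton forward-difference form: c_j = 12 + 48·C(j-1,1) + 90·C(j-1,2) + 78·C(j-1,3) + 24·C(j-1,4).
At j = 16: j-1 = 15, so c_{16} = 12 + 720 + 9450 + 35490 + 32760 = 78432.

78432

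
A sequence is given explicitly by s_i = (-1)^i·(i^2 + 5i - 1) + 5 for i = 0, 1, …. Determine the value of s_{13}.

(-1)^13 = -1; i^2 + 5i - 1 at i=13 is 233; so s_{13} = -228.

-228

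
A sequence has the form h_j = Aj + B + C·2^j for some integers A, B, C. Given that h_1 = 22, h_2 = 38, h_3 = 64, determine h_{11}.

Plug in j = 1, 2, 3: A + B + 2C = 22; 2A + B + 4C = 38; 3A + B + 8C = 64.
Subtracting the first from the second: A + 2C = 16.
Subtracting the second from the third: A + 4C = 26.
Solving: C = 5, A = 6, then B = 6.
Therefore h_{11} = 66 + 6 + 5·2048 = 10312.

10312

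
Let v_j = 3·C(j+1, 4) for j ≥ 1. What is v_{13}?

3003

C(14, 4) = 1001, so v_{13} = 3003.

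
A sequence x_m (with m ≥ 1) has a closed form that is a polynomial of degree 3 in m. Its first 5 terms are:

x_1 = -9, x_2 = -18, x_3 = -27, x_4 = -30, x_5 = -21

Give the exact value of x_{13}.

1st diffs: -9, -9, -3, 9.
2nd diffs: 0, 6, 12.
3rd diffs: 6, 6 (constant).
So x_m = m^3 - 6m^2 + 2m - 6.
Evaluating at m = 13 gives x_{13} = 1203.

1203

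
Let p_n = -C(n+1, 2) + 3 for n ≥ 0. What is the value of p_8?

-33

C(9, 2) = 36, so p_8 = -33.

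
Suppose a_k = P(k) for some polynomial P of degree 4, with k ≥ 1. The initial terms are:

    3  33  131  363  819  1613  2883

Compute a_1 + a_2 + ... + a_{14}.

141638

1st diffs: 30, 98, 232, 456, 794, 1270.
2nd diffs: 68, 134, 224, 338, 476.
3rd diffs: 66, 90, 114, 138.
4th diffs: 24, 24, 24 (constant).
So a_k = k^4 + k^3 + 3k^2 - k - 1.
Continuing: …, 4791, 7523, 11289, 16323, …, a_{14} = 41733.
Summing k = 1..14 (14 terms) gives 141638.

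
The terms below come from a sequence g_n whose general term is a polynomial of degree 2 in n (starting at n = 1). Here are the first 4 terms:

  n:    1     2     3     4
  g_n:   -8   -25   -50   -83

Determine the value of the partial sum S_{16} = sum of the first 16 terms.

-6648

1st diffs: -17, -25, -33.
2nd diffs: -8, -8 (constant).
Newton forward-difference form: g_n = -8 + (-17)·C(n-1,1) + (-8)·C(n-1,2).
Continuing: …, -124, -173, -230, -295, …, g_{16} = -1103.
Summing n = 1..16 (16 terms) gives -6648.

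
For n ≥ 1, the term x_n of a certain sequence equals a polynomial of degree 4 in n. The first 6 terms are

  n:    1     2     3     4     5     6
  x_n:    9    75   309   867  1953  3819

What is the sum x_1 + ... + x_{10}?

1st diffs: 66, 234, 558, 1086, 1866.
2nd diffs: 168, 324, 528, 780.
3rd diffs: 156, 204, 252.
4th diffs: 48, 48 (constant).
Newton forward-difference form: x_n = 9 + 66·C(n-1,1) + 168·C(n-1,2) + 156·C(n-1,3) + 48·C(n-1,4).
Continuing: 6765, 11139, 17337, 25803.
Summing n = 1..10 (10 terms) gives 68076.

68076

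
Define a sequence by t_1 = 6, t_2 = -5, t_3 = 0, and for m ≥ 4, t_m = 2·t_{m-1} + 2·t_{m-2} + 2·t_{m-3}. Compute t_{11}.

Compute successive terms:
t_4 = 2; t_5 = -6; t_6 = -8; t_7 = -24; t_8 = -76; t_9 = -216; t_{10} = -632; t_{11} = -1848.

-1848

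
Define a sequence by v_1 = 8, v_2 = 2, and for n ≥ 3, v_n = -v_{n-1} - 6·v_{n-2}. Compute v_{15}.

Compute successive terms:
v_3 = -50, v_4 = 38, v_5 = 262, …, v_{12} = 147830, v_{13} = -218522, v_{14} = -668458, v_{15} = 1979590.

1979590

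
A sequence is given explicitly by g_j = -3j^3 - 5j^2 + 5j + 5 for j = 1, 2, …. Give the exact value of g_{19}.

g_{19} = -3·19^3 - 5·19^2 + 5·19 + 5 = -22282.

-22282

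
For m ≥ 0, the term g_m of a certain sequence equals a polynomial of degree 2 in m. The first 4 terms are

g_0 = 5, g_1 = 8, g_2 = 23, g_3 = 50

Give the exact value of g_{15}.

1310

1st diffs: 3, 15, 27.
2nd diffs: 12, 12 (constant).
Newton forward-difference form: g_m = 5 + 3·C(m,1) + 12·C(m,2).
At m = 15: m = 15, so g_{15} = 5 + 45 + 1260 = 1310.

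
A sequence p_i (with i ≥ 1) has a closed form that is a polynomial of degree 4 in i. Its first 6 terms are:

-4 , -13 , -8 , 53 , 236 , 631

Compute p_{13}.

21932

1st diffs: -9, 5, 61, 183, 395.
2nd diffs: 14, 56, 122, 212.
3rd diffs: 42, 66, 90.
4th diffs: 24, 24 (constant).
Newton forward-difference form: p_i = -4 + (-9)·C(i-1,1) + 14·C(i-1,2) + 42·C(i-1,3) + 24·C(i-1,4).
At i = 13: i-1 = 12, so p_{13} = -4 - 108 + 924 + 9240 + 11880 = 21932.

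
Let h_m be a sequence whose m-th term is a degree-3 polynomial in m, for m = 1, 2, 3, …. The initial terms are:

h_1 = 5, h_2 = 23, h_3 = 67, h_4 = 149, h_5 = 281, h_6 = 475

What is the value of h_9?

1549

1st diffs: 18, 44, 82, 132, 194.
2nd diffs: 26, 38, 50, 62.
3rd diffs: 12, 12, 12 (constant).
Newton forward-difference form: h_m = 5 + 18·C(m-1,1) + 26·C(m-1,2) + 12·C(m-1,3).
At m = 9: m-1 = 8, so h_9 = 5 + 144 + 728 + 672 = 1549.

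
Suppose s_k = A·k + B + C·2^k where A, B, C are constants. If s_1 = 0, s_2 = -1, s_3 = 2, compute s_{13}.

16320

Plug in k = 1, 2, 3: A + B + 2C = 0; 2A + B + 4C = -1; 3A + B + 8C = 2.
Subtracting the first from the second: A + 2C = -1.
Subtracting the second from the third: A + 4C = 3.
Solving: C = 2, A = -5, then B = 1.
Hence s_{13} = -5·13 + 1 + 2·8192 = 16320.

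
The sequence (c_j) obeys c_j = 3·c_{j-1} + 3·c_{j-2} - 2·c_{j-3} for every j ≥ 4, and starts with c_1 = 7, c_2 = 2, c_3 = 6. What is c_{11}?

Iterate the recurrence:
c_4 = 10;  c_5 = 44;  c_6 = 150;  c_7 = 562;  c_8 = 2048;  c_9 = 7530;  c_{10} = 27610;  c_{11} = 101324.

101324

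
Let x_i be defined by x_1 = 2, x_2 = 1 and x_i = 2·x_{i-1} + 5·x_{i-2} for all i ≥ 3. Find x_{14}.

7792021

Iterate the recurrence:
x_3 = 12  x_4 = 29  x_5 = 118  …  x_{11} = 189892  x_{12} = 654789  x_{13} = 2259038  x_{14} = 7792021.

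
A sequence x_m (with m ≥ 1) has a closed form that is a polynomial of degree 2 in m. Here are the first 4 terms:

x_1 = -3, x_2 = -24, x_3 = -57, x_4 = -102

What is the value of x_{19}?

1st diffs: -21, -33, -45.
2nd diffs: -12, -12 (constant).
Newton forward-difference form: x_m = -3 + (-21)·C(m-1,1) + (-12)·C(m-1,2).
At m = 19: m-1 = 18, so x_{19} = -3 - 378 - 1836 = -2217.

-2217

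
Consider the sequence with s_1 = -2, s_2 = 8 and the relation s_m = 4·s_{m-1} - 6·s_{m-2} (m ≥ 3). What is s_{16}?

Iterate the recurrence:
s_3 = 44; s_4 = 128; s_5 = 248; …; s_{13} = 311168; s_{14} = 992768; s_{15} = 2104064; s_{16} = 2459648.

2459648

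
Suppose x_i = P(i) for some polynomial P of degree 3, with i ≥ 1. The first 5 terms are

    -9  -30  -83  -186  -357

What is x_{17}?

-14265

1st diffs: -21, -53, -103, -171.
2nd diffs: -32, -50, -68.
3rd diffs: -18, -18 (constant).
Newton forward-difference form: x_i = -9 + (-21)·C(i-1,1) + (-32)·C(i-1,2) + (-18)·C(i-1,3).
At i = 17: i-1 = 16, so x_{17} = -9 - 336 - 3840 - 10080 = -14265.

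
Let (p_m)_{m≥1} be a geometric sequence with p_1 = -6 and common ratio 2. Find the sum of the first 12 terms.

-24570

p_m = (-6)·2^(m-1).
S = (-6)·(2^12 - 1)/(2 - 1) = (-6)·(4096 - 1)/(1) = -24570.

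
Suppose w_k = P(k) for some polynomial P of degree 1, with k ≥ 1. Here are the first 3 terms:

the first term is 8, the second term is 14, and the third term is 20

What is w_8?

50

1st diffs: 6, 6 (constant).
So w_k = 6k + 2.
Evaluating at k = 8 gives w_8 = 50.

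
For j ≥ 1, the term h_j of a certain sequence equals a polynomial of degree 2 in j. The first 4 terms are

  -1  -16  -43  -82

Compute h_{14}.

1st diffs: -15, -27, -39.
2nd diffs: -12, -12 (constant).
Newton forward-difference form: h_j = -1 + (-15)·C(j-1,1) + (-12)·C(j-1,2).
At j = 14: j-1 = 13, so h_{14} = -1 - 195 - 936 = -1132.

-1132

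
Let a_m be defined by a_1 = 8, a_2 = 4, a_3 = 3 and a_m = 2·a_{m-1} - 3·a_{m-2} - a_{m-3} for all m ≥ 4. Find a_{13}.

-2447

Step forward from the initial values:
a_4 = -14; a_5 = -41; a_6 = -43; a_7 = 51; a_8 = 272; a_9 = 434; a_{10} = 1; a_{11} = -1572; a_{12} = -3581; a_{13} = -2447.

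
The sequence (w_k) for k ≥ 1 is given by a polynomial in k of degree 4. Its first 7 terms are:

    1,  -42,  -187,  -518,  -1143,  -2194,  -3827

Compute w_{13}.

1st diffs: -43, -145, -331, -625, -1051, -1633.
2nd diffs: -102, -186, -294, -426, -582.
3rd diffs: -84, -108, -132, -156.
4th diffs: -24, -24, -24 (constant).
So w_k = -k^4 - 4k^3 - 2k^2 + 6k + 2.
Evaluating at k = 13 gives w_{13} = -37607.

-37607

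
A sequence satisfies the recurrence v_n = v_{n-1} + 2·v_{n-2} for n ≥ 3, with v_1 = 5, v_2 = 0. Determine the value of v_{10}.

850

Iterate the recurrence:
v_3 = 10, v_4 = 10, v_5 = 30, v_6 = 50, v_7 = 110, v_8 = 210, v_9 = 430, v_{10} = 850.
(Characteristic roots are 2 and -1.)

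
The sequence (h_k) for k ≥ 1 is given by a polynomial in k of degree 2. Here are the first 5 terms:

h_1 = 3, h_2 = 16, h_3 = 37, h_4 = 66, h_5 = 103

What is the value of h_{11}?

1st diffs: 13, 21, 29, 37.
2nd diffs: 8, 8, 8 (constant).
Newton forward-difference form: h_k = 3 + 13·C(k-1,1) + 8·C(k-1,2).
At k = 11: k-1 = 10, so h_{11} = 3 + 130 + 360 = 493.

493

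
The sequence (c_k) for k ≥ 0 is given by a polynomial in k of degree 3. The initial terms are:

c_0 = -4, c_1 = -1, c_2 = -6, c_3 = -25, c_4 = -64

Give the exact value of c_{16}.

1st diffs: 3, -5, -19, -39.
2nd diffs: -8, -14, -20.
3rd diffs: -6, -6 (constant).
Newton forward-difference form: c_k = -4 + 3·C(k,1) + (-8)·C(k,2) + (-6)·C(k,3).
At k = 16: k = 16, so c_{16} = -4 + 48 - 960 - 3360 = -4276.

-4276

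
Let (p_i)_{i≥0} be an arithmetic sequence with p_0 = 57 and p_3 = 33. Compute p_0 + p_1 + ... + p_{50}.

-7293

Common difference d = (33 - 57) / (3 - 0) = -8.
p_i = 57 + (i - 0)·(-8).
p_{50} = -343; S = 51·(57 + (-343))/2 = -7293.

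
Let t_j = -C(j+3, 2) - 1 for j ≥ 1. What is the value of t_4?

C(7, 2) = 21, so t_4 = -22.

-22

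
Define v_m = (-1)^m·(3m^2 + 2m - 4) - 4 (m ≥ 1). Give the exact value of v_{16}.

792

(-1)^16 = 1; 3m^2 + 2m - 4 at m=16 is 796; so v_{16} = 792.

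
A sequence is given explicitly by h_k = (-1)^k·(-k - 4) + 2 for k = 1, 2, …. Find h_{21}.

27

(-1)^21 = -1; -k - 4 at k=21 is -25; so h_{21} = 27.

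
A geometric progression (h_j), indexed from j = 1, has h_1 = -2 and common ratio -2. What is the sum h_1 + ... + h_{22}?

h_j = (-2)·(-2)^(j-1).
S = (-2)·((-2)^22 - 1)/(-2 - 1) = (-2)·(4194304 - 1)/(-3) = 2796202.

2796202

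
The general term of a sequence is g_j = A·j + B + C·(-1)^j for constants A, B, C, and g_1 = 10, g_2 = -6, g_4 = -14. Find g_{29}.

-102

Write the equations: A + B - C = 10; 2A + B + C = -6; 4A + B + C = -14.
Subtracting the first from the second: A + 2C = -16.
Subtracting the second from the third: 2A = -8.
Solving: C = -6, A = -4, then B = 8.
So g_j = -4·j + 8 + (-6)·(-1)^j; at j=29 this is -102.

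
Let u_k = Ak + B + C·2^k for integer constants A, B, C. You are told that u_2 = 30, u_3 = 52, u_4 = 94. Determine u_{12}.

The three given values yield: 2A + B + 4C = 30; 3A + B + 8C = 52; 4A + B + 16C = 94.
Subtracting the first from the second: A + 4C = 22.
Subtracting the second from the third: A + 8C = 42.
Solving: C = 5, A = 2, then B = 6.
Hence u_{12} = 2·12 + 6 + 5·4096 = 20510.

20510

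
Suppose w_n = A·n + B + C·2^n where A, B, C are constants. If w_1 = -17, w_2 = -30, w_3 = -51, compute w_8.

The three given values yield: A + B + 2C = -17; 2A + B + 4C = -30; 3A + B + 8C = -51.
Subtracting the first from the second: A + 2C = -13.
Subtracting the second from the third: A + 4C = -21.
Solving: C = -4, A = -5, then B = -4.
Hence w_8 = -5·8 + (-4) + (-4)·256 = -1068.

-1068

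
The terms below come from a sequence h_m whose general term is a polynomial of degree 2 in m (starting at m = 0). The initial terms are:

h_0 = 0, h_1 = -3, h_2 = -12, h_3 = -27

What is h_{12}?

-432

1st diffs: -3, -9, -15.
2nd diffs: -6, -6 (constant).
Newton forward-difference form: h_m = (-3)·C(m,1) + (-6)·C(m,2).
At m = 12: m = 12, so h_{12} = -36 - 396 = -432.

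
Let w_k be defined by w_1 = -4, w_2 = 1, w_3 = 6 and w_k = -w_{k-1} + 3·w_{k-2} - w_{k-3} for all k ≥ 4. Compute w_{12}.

Step forward from the initial values:
w_4 = 1  w_5 = 16  w_6 = -19  w_7 = 66  w_8 = -139  w_9 = 356  w_{10} = -839  w_{11} = 2046  w_{12} = -4919.

-4919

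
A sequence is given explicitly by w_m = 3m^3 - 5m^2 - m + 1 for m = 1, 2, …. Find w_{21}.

25558

w_{21} = 3·21^3 - 5·21^2 - 1·21 + 1 = 25558.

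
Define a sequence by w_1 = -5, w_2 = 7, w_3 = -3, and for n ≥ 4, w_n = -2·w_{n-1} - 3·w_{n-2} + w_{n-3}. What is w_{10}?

w_4 = -20;  w_5 = 56;  w_6 = -55;  w_7 = -78;  w_8 = 377;  w_9 = -575;  w_{10} = -59.

-59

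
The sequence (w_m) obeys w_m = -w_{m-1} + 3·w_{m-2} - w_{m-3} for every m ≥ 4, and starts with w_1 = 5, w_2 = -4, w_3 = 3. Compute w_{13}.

w_4 = -20, w_5 = 33, w_6 = -96, w_7 = 215, w_8 = -536, w_9 = 1277, w_{10} = -3100, w_{11} = 7467, w_{12} = -18044, w_{13} = 43545.

43545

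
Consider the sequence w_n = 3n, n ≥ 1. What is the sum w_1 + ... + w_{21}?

Over n = 1..21: Σn = 231.
Total = (3)·231 = 693.

693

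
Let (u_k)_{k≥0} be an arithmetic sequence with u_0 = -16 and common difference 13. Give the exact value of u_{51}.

u_k = -16 + (k - 0)·13.
u_{51} = -16 + 51·13 = 647.

647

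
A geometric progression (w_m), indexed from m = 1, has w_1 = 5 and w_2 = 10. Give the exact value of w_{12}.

Common ratio r = 2.
w_m = 5·2^(m-1).
w_{12} = 5·2^11 = 10240.

10240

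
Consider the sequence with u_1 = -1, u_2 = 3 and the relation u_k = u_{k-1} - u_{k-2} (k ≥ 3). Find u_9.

Iterate the recurrence:
u_3 = 4  u_4 = 1  u_5 = -3  u_6 = -4  u_7 = -1  u_8 = 3  u_9 = 4.

4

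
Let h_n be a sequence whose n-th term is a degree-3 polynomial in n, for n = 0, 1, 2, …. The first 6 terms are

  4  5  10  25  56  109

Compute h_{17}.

4645

1st diffs: 1, 5, 15, 31, 53.
2nd diffs: 4, 10, 16, 22.
3rd diffs: 6, 6, 6 (constant).
So h_n = n^3 - n^2 + n + 4.
Evaluating at n = 17 gives h_{17} = 4645.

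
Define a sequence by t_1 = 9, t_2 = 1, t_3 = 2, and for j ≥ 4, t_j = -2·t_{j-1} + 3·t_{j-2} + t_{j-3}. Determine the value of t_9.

-951

Step forward from the initial values:
t_4 = 8, t_5 = -9, t_6 = 44, t_7 = -107, t_8 = 337, t_9 = -951.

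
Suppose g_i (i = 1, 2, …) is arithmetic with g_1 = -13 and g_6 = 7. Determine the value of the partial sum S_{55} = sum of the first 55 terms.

Common difference d = (7 - (-13)) / (6 - 1) = 4.
g_i = -13 + (i - 1)·4.
g_{55} = 203; S = 55·(-13 + 203)/2 = 5225.

5225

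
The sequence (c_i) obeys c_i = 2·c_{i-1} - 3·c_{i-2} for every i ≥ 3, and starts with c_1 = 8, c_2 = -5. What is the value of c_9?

-592

Step forward from the initial values:
c_3 = -34  c_4 = -53  c_5 = -4  c_6 = 151  c_7 = 314  c_8 = 175  c_9 = -592.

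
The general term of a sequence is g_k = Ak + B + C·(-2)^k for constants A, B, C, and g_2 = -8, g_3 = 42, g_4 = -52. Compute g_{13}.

The three given values yield: 2A + B + 4C = -8; 3A + B - 8C = 42; 4A + B + 16C = -52.
Subtracting the first from the second: A - 12C = 50.
Subtracting the second from the third: A + 24C = -94.
Solving: C = -4, A = 2, then B = 4.
Therefore g_{13} = 26 + 4 + (-4)·(-8192) = 32798.

32798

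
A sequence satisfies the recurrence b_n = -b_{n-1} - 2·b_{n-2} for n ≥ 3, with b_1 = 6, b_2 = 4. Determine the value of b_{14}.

536

b_3 = -16, b_4 = 8, b_5 = 24, …, b_{11} = 248, b_{12} = -40, b_{13} = -456, b_{14} = 536.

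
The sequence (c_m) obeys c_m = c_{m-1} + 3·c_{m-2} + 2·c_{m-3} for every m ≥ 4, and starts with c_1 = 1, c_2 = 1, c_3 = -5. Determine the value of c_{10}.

Applying the relation repeatedly:
c_4 = 0  c_5 = -13  c_6 = -23  c_7 = -62  c_8 = -157  c_9 = -389  c_{10} = -984.

-984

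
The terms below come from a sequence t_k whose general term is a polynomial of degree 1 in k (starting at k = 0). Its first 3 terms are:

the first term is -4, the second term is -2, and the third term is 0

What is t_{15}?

26

1st diffs: 2, 2 (constant).
So t_k = 2k - 4.
Evaluating at k = 15 gives t_{15} = 26.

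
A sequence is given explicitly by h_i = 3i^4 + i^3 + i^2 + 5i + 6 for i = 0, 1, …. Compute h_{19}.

h_{19} = 3·19^4 + 1·19^3 + 1·19^2 + 5·19 + 6 = 398284.

398284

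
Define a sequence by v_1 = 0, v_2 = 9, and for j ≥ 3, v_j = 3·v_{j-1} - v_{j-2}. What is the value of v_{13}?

417312

Step forward from the initial values:
v_3 = 27  v_4 = 72  v_5 = 189  …  v_{10} = 23256  v_{11} = 60885  v_{12} = 159399  v_{13} = 417312.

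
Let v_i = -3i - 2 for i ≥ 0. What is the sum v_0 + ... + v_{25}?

Over i = 0..25: Σi = 325.
Total = (-3)·325 + (-2)·26 = -1027.

-1027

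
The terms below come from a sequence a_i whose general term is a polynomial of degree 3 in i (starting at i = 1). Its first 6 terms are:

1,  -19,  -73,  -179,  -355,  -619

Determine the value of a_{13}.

1st diffs: -20, -54, -106, -176, -264.
2nd diffs: -34, -52, -70, -88.
3rd diffs: -18, -18, -18 (constant).
So a_i = -3i^3 + i^2 - 2i + 5.
Evaluating at i = 13 gives a_{13} = -6443.

-6443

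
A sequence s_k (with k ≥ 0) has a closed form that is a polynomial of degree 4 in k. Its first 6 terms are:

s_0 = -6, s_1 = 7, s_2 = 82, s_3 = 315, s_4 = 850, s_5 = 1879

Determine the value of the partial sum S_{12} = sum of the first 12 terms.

99962

1st diffs: 13, 75, 233, 535, 1029.
2nd diffs: 62, 158, 302, 494.
3rd diffs: 96, 144, 192.
4th diffs: 48, 48 (constant).
So s_k = 2k^4 + 4k^3 + 5k^2 + 2k - 6.
Continuing: …, 3642, 6427, 10570, 16455, …, s_{11} = 35227.
Summing k = 0..11 (12 terms) gives 99962.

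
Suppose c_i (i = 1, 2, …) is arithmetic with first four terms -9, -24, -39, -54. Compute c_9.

-129

Common difference d = -15.
c_i = -9 + (i - 1)·(-15).
c_9 = -9 + 8·(-15) = -129.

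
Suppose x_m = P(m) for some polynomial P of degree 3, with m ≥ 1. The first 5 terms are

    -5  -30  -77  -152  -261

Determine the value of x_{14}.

-3762

1st diffs: -25, -47, -75, -109.
2nd diffs: -22, -28, -34.
3rd diffs: -6, -6 (constant).
Newton forward-difference form: x_m = -5 + (-25)·C(m-1,1) + (-22)·C(m-1,2) + (-6)·C(m-1,3).
At m = 14: m-1 = 13, so x_{14} = -5 - 325 - 1716 - 1716 = -3762.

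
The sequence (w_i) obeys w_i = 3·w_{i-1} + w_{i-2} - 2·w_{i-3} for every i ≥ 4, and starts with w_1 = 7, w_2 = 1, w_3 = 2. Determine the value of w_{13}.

-210797

Step forward from the initial values:
w_4 = -7;  w_5 = -21;  w_6 = -74;  w_7 = -229;  w_8 = -719;  w_9 = -2238;  w_{10} = -6975;  w_{11} = -21725;  w_{12} = -67674;  w_{13} = -210797.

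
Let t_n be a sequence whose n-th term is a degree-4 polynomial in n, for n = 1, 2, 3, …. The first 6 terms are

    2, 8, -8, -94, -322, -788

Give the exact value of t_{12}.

1st diffs: 6, -16, -86, -228, -466.
2nd diffs: -22, -70, -142, -238.
3rd diffs: -48, -72, -96.
4th diffs: -24, -24 (constant).
Newton forward-difference form: t_n = 2 + 6·C(n-1,1) + (-22)·C(n-1,2) + (-48)·C(n-1,3) + (-24)·C(n-1,4).
At n = 12: n-1 = 11, so t_{12} = 2 + 66 - 1210 - 7920 - 7920 = -16982.

-16982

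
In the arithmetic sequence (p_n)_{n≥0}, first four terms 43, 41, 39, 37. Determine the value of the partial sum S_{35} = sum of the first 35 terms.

315

Common difference d = -2.
p_n = 43 + (n - 0)·(-2).
p_{34} = -25; S = 35·(43 + (-25))/2 = 315.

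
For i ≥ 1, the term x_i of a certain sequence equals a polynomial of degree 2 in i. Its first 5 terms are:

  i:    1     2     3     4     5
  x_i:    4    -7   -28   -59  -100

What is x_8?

1st diffs: -11, -21, -31, -41.
2nd diffs: -10, -10, -10 (constant).
So x_i = -5i^2 + 4i + 5.
Evaluating at i = 8 gives x_8 = -283.

-283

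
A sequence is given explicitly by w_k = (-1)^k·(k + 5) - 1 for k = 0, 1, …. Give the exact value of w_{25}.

-31

(-1)^25 = -1; k + 5 at k=25 is 30; so w_{25} = -31.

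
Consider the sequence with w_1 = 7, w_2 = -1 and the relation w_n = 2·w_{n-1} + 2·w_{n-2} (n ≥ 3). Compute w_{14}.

562496

Iterate the recurrence:
w_3 = 12; w_4 = 22; w_5 = 68; …; w_{11} = 27584; w_{12} = 75360; w_{13} = 205888; w_{14} = 562496.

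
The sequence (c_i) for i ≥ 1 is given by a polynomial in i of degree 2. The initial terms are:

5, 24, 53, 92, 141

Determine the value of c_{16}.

1st diffs: 19, 29, 39, 49.
2nd diffs: 10, 10, 10 (constant).
Newton forward-difference form: c_i = 5 + 19·C(i-1,1) + 10·C(i-1,2).
At i = 16: i-1 = 15, so c_{16} = 5 + 285 + 1050 = 1340.

1340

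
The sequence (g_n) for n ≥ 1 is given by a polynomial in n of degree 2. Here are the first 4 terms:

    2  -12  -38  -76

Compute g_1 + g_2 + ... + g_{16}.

-8368

1st diffs: -14, -26, -38.
2nd diffs: -12, -12 (constant).
Newton forward-difference form: g_n = 2 + (-14)·C(n-1,1) + (-12)·C(n-1,2).
Continuing: …, -126, -188, -262, -348, …, g_{16} = -1468.
Summing n = 1..16 (16 terms) gives -8368.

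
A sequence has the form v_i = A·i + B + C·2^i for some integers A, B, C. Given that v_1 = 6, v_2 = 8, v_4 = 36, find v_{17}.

393152

Write the equations: A + B + 2C = 6; 2A + B + 4C = 8; 4A + B + 16C = 36.
Subtracting the first from the second: A + 2C = 2.
Subtracting the second from the third: 2A + 12C = 28.
Solving: C = 3, A = -4, then B = 4.
Therefore v_{17} = -68 + 4 + 3·131072 = 393152.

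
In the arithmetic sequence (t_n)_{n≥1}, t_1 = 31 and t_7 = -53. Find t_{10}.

Common difference d = (-53 - 31) / (7 - 1) = -14.
t_n = 31 + (n - 1)·(-14).
t_{10} = 31 + 9·(-14) = -95.

-95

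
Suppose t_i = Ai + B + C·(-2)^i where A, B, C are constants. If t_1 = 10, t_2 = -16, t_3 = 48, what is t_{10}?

Plug in i = 1, 2, 3: A + B - 2C = 10; 2A + B + 4C = -16; 3A + B - 8C = 48.
Subtracting the first from the second: A + 6C = -26.
Subtracting the second from the third: A - 12C = 64.
Solving: C = -5, A = 4, then B = -4.
Therefore t_{10} = 40 + (-4) + (-5)·1024 = -5084.

-5084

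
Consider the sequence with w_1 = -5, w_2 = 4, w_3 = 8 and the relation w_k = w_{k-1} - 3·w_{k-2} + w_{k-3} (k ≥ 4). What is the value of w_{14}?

-2946

w_4 = -9, w_5 = -29, w_6 = 6, …, w_{11} = 428, w_{12} = 927, w_{13} = -593, w_{14} = -2946.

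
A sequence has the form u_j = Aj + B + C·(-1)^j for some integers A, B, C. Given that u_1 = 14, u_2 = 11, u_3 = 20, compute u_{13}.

Plug in j = 1, 2, 3: A + B - C = 14; 2A + B + C = 11; 3A + B - C = 20.
Subtracting the first from the second: A + 2C = -3.
Subtracting the second from the third: A - 2C = 9.
Solving: C = -3, A = 3, then B = 8.
Therefore u_{13} = 39 + 8 + (-3)·(-1) = 50.

50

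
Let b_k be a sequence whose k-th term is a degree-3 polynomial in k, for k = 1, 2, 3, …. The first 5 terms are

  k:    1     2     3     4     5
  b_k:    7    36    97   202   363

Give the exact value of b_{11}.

1st diffs: 29, 61, 105, 161.
2nd diffs: 32, 44, 56.
3rd diffs: 12, 12 (constant).
So b_k = 2k^3 + 4k^2 + 3k - 2.
Evaluating at k = 11 gives b_{11} = 3177.

3177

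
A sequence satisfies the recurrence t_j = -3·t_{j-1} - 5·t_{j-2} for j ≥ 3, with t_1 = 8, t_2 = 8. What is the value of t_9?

1664

Applying the relation repeatedly:
t_3 = -64;  t_4 = 152;  t_5 = -136;  t_6 = -352;  t_7 = 1736;  t_8 = -3448;  t_9 = 1664.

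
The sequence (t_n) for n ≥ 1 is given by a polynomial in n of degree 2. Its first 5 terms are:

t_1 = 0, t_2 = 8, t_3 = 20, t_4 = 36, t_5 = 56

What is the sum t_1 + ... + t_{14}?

1st diffs: 8, 12, 16, 20.
2nd diffs: 4, 4, 4 (constant).
So t_n = 2n^2 + 2n - 4.
Continuing: …, 80, 108, 140, 176, …, t_{14} = 416.
Summing n = 1..14 (14 terms) gives 2184.

2184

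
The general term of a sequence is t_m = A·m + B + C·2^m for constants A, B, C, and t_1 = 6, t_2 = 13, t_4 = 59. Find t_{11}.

Plug in m = 1, 2, 4: A + B + 2C = 6; 2A + B + 4C = 13; 4A + B + 16C = 59.
Subtracting the first from the second: A + 2C = 7.
Subtracting the second from the third: 2A + 12C = 46.
Solving: C = 4, A = -1, then B = -1.
Therefore t_{11} = -11 + (-1) + 4·2048 = 8180.

8180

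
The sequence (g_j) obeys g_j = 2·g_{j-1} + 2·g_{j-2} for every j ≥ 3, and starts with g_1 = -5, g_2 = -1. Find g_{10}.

Compute successive terms:
g_3 = -12, g_4 = -26, g_5 = -76, g_6 = -204, g_7 = -560, g_8 = -1528, g_9 = -4176, g_{10} = -11408.

-11408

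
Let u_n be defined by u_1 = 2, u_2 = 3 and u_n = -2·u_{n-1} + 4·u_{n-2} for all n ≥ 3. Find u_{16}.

Step forward from the initial values:
u_3 = 2; u_4 = 8; u_5 = -8; …; u_{13} = -155648; u_{14} = 503808; u_{15} = -1630208; u_{16} = 5275648.

5275648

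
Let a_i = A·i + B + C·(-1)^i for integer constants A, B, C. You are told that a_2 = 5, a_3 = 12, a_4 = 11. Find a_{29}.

90

Plug in i = 2, 3, 4: 2A + B + C = 5; 3A + B - C = 12; 4A + B + C = 11.
Subtracting the first from the second: A - 2C = 7.
Subtracting the second from the third: A + 2C = -1.
Solving: C = -2, A = 3, then B = 1.
So a_i = 3·i + 1 + (-2)·(-1)^i; at i=29 this is 90.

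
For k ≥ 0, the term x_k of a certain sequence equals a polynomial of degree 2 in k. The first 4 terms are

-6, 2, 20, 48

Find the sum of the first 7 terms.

1st diffs: 8, 18, 28.
2nd diffs: 10, 10 (constant).
So x_k = 5k^2 + 3k - 6.
Continuing: 86, 134, 192.
Summing k = 0..6 (7 terms) gives 476.

476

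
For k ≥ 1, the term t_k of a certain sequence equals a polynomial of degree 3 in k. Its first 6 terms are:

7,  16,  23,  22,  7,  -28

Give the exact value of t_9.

-313

1st diffs: 9, 7, -1, -15, -35.
2nd diffs: -2, -8, -14, -20.
3rd diffs: -6, -6, -6 (constant).
So t_k = -k^3 + 5k^2 + k + 2.
Evaluating at k = 9 gives t_9 = -313.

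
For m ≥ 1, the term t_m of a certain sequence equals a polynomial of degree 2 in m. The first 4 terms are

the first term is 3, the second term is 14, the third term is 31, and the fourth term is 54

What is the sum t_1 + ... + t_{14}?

3227

1st diffs: 11, 17, 23.
2nd diffs: 6, 6 (constant).
Newton forward-difference form: t_m = 3 + 11·C(m-1,1) + 6·C(m-1,2).
Continuing: …, 83, 118, 159, 206, …, t_{14} = 614.
Summing m = 1..14 (14 terms) gives 3227.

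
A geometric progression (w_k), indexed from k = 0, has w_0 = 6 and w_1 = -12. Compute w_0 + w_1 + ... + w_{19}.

-2097150

Common ratio r = -2.
w_k = 6·(-2)^(k-0).
S = 6·((-2)^20 - 1)/(-2 - 1) = 6·(1048576 - 1)/(-3) = -2097150.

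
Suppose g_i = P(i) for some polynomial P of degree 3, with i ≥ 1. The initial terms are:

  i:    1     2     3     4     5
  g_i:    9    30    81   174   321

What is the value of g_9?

1689

1st diffs: 21, 51, 93, 147.
2nd diffs: 30, 42, 54.
3rd diffs: 12, 12 (constant).
Newton forward-difference form: g_i = 9 + 21·C(i-1,1) + 30·C(i-1,2) + 12·C(i-1,3).
At i = 9: i-1 = 8, so g_9 = 9 + 168 + 840 + 672 = 1689.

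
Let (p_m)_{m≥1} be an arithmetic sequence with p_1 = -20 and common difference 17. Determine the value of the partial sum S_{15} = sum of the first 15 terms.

1485

p_m = -20 + (m - 1)·17.
p_{15} = 218; S = 15·(-20 + 218)/2 = 1485.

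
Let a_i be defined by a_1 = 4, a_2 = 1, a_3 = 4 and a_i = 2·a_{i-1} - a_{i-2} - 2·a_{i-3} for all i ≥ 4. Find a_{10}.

Applying the relation repeatedly:
a_4 = -1;  a_5 = -8;  a_6 = -23;  a_7 = -36;  a_8 = -33;  a_9 = 16;  a_{10} = 137.

137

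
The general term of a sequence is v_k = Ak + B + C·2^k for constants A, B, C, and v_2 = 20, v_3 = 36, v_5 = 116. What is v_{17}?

393284

The three given values yield: 2A + B + 4C = 20; 3A + B + 8C = 36; 5A + B + 32C = 116.
Subtracting the first from the second: A + 4C = 16.
Subtracting the second from the third: 2A + 24C = 80.
Solving: C = 3, A = 4, then B = 0.
Therefore v_{17} = 68 + 0 + 3·131072 = 393284.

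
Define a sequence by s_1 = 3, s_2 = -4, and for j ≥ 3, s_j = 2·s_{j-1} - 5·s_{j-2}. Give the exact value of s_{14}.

s_3 = -23; s_4 = -26; s_5 = 63; …; s_{11} = 11617; s_{12} = 28654; s_{13} = -777; s_{14} = -144824.

-144824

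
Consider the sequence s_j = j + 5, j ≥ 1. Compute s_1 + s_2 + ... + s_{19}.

285

Over j = 1..19: Σj = 190.
Total = (1)·190 + (5)·19 = 285.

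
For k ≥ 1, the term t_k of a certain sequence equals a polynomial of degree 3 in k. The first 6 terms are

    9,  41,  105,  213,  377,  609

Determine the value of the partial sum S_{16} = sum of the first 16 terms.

1st diffs: 32, 64, 108, 164, 232.
2nd diffs: 32, 44, 56, 68.
3rd diffs: 12, 12, 12 (constant).
Newton forward-difference form: t_k = 9 + 32·C(k-1,1) + 32·C(k-1,2) + 12·C(k-1,3).
Continuing: …, 921, 1325, 1833, 2457, …, t_{16} = 9309.
Summing k = 1..16 (16 terms) gives 43744.

43744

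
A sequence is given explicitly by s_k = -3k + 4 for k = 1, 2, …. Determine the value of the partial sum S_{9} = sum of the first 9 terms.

-99

Over k = 1..9: Σk = 45.
Total = (-3)·45 + (4)·9 = -99.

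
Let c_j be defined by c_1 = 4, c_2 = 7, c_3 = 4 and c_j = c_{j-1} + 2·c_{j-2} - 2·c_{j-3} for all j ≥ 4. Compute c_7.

4

Iterate the recurrence:
c_4 = 10  c_5 = 4  c_6 = 16  c_7 = 4.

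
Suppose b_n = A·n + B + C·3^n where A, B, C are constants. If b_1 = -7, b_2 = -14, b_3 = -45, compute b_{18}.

-774840894

The three given values yield: A + B + 3C = -7; 2A + B + 9C = -14; 3A + B + 27C = -45.
Subtracting the first from the second: A + 6C = -7.
Subtracting the second from the third: A + 18C = -31.
Solving: C = -2, A = 5, then B = -6.
So b_n = 5·n + (-6) + (-2)·3^n; at n=18 this is -774840894.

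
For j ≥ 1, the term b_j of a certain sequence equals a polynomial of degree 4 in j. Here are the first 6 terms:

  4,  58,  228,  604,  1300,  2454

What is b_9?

1st diffs: 54, 170, 376, 696, 1154.
2nd diffs: 116, 206, 320, 458.
3rd diffs: 90, 114, 138.
4th diffs: 24, 24 (constant).
So b_j = j^4 + 5j^3 + 3j^2 - 5j.
Evaluating at j = 9 gives b_9 = 10404.

10404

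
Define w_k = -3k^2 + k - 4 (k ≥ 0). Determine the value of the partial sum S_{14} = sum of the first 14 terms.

Over k = 0..13: Σk = 91, Σk² = 819.
Total = (-3)·819 + (1)·91 + (-4)·14 = -2422.

-2422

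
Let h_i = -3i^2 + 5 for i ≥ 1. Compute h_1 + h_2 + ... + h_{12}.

-1890

Over i = 1..12: Σi = 78, Σi² = 650.
Total = (-3)·650 + (5)·12 = -1890.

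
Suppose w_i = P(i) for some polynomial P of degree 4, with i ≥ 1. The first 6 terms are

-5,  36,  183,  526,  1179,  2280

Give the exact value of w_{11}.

21015

1st diffs: 41, 147, 343, 653, 1101.
2nd diffs: 106, 196, 310, 448.
3rd diffs: 90, 114, 138.
4th diffs: 24, 24 (constant).
Newton forward-difference form: w_i = -5 + 41·C(i-1,1) + 106·C(i-1,2) + 90·C(i-1,3) + 24·C(i-1,4).
At i = 11: i-1 = 10, so w_{11} = -5 + 410 + 4770 + 10800 + 5040 = 21015.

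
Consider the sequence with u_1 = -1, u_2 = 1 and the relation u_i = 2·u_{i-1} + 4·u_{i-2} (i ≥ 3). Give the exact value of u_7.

Compute successive terms:
u_3 = -2; u_4 = 0; u_5 = -8; u_6 = -16; u_7 = -64.

-64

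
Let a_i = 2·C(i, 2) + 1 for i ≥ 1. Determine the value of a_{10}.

C(10, 2) = 45, so a_{10} = 91.

91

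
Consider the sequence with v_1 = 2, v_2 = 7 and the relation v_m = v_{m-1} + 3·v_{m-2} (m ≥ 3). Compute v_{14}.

136423

Compute successive terms:
v_3 = 13; v_4 = 34; v_5 = 73; …; v_{11} = 11161; v_{12} = 25735; v_{13} = 59218; v_{14} = 136423.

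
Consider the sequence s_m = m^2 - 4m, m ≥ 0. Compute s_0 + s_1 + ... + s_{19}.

Over m = 0..19: Σm = 190, Σm² = 2470.
Total = (1)·2470 + (-4)·190 = 1710.

1710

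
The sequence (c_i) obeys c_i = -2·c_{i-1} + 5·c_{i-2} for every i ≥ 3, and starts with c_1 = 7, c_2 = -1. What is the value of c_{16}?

Compute successive terms:
c_3 = 37  c_4 = -79  c_5 = 343  …  c_{13} = 6458263  c_{14} = -22275721  c_{15} = 76842757  c_{16} = -265064119.

-265064119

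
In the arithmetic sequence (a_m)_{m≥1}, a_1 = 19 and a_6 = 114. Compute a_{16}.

304

Common difference d = (114 - 19) / (6 - 1) = 19.
a_m = 19 + (m - 1)·19.
a_{16} = 19 + 15·19 = 304.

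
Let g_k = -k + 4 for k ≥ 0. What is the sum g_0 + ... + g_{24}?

-200

Over k = 0..24: Σk = 300.
Total = (-1)·300 + (4)·25 = -200.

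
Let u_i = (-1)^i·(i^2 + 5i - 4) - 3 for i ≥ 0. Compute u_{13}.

(-1)^13 = -1; i^2 + 5i - 4 at i=13 is 230; so u_{13} = -233.

-233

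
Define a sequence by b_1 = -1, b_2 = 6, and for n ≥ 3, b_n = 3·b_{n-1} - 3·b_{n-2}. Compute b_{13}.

-729

Applying the relation repeatedly:
b_3 = 21  b_4 = 45  b_5 = 72  …  b_{10} = -1215  b_{11} = -1944  b_{12} = -2187  b_{13} = -729.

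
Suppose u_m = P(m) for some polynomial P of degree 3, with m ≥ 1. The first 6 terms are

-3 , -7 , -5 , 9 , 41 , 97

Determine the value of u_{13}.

1st diffs: -4, 2, 14, 32, 56.
2nd diffs: 6, 12, 18, 24.
3rd diffs: 6, 6, 6 (constant).
Newton forward-difference form: u_m = -3 + (-4)·C(m-1,1) + 6·C(m-1,2) + 6·C(m-1,3).
At m = 13: m-1 = 12, so u_{13} = -3 - 48 + 396 + 1320 = 1665.

1665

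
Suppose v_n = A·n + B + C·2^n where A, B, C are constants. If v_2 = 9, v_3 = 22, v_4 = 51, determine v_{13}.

Plug in n = 2, 3, 4: 2A + B + 4C = 9; 3A + B + 8C = 22; 4A + B + 16C = 51.
Subtracting the first from the second: A + 4C = 13.
Subtracting the second from the third: A + 8C = 29.
Solving: C = 4, A = -3, then B = -1.
Therefore v_{13} = -39 + (-1) + 4·8192 = 32728.

32728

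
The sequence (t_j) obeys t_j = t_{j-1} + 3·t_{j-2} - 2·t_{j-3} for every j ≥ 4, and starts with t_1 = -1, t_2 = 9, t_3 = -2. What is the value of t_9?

Iterate the recurrence:
t_4 = 27  t_5 = 3  t_6 = 88  t_7 = 43  t_8 = 301  t_9 = 254.

254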